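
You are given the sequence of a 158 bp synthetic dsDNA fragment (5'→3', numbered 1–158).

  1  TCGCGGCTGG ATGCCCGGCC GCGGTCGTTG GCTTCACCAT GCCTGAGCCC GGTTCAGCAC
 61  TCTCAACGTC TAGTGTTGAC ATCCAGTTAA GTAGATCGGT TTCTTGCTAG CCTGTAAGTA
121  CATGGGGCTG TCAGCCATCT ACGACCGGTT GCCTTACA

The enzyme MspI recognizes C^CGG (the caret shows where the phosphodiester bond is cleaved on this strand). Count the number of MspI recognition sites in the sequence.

3

CCGG occurs starting at positions 15, 49, 145.
MspI cuts at 3 sites.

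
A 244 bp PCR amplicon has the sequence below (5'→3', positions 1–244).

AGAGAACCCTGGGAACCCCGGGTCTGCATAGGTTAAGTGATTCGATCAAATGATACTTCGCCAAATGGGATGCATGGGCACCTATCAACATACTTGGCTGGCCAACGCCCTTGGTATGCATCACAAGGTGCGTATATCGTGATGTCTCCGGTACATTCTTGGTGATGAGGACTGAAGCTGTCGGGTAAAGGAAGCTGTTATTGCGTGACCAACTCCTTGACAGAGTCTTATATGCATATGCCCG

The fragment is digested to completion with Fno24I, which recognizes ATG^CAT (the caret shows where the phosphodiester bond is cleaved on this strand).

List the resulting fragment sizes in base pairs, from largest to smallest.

Fno24I sites (ATGCAT) start at positions 70, 116, 232.
Fno24I cuts after base 3 of each site, so after positions 72, 118, 234.
Linear molecule, 3 cuts → 4 fragments:
  1–72 → 72 bp
  73–118 → 46 bp
  119–234 → 116 bp
  235–244 → 10 bp
Sorted largest to smallest: 116, 72, 46, 10 bp.

116, 72, 46, 10 bp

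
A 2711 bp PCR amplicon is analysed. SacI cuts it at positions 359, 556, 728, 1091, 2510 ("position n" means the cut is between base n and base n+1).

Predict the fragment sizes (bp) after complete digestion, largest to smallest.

1419, 363, 359, 201, 197, 172 bp

Linear molecule, 5 cuts → 6 fragments:
  359 − 0 = 359 bp
  556 − 359 = 197 bp
  728 − 556 = 172 bp
  1091 − 728 = 363 bp
  2510 − 1091 = 1419 bp
  2711 − 2510 = 201 bp
Sorted largest to smallest: 1419, 363, 359, 201, 197, 172 bp.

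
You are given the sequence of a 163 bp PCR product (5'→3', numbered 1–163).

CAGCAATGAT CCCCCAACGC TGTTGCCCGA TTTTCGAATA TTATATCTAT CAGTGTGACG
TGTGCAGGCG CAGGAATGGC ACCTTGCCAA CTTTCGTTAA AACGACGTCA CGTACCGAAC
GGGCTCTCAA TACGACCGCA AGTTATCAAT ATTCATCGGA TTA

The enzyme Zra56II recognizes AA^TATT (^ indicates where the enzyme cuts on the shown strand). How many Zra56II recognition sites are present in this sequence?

AATATT occurs starting at positions 37, 148.
Zra56II cuts at 2 sites.

2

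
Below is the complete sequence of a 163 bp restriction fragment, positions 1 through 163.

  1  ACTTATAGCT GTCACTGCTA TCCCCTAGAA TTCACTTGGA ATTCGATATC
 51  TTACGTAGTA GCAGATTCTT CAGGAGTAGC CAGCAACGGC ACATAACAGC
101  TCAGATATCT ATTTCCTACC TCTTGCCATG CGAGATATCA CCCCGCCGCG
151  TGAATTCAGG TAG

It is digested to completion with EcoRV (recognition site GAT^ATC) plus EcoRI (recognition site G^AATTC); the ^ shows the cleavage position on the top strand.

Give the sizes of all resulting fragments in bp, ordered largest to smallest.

59, 30, 28, 16, 11, 11, 8 bp

EcoRV sites (GATATC) start at positions 45, 104, 134.
EcoRV cuts after base 3 of each site, so after positions 47, 106, 136.
EcoRI sites (GAATTC) start at positions 28, 39, 152.
EcoRI cuts after the first base of each site, so after positions 28, 39, 152.
Combined cut positions: 28, 39, 47, 106, 136, 152.
Linear molecule, 6 cuts → 7 fragments:
  1–28 → 28 bp
  29–39 → 11 bp
  40–47 → 8 bp
  48–106 → 59 bp
  107–136 → 30 bp
  137–152 → 16 bp
  153–163 → 11 bp
Sorted largest to smallest: 59, 30, 28, 16, 11, 11, 8 bp.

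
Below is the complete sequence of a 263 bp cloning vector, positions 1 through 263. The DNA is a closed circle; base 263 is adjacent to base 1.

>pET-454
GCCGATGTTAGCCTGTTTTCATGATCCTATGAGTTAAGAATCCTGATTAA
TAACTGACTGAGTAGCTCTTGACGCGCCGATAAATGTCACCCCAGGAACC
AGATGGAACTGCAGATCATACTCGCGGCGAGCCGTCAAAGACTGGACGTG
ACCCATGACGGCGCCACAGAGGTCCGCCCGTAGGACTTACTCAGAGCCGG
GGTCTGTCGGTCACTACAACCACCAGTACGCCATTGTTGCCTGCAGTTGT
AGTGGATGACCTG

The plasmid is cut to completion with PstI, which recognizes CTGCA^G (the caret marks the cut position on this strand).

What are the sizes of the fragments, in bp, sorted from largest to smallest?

132, 131 bp

PstI sites (CTGCAG) start at positions 109, 241.
PstI cuts after base 5 of each site (before the last base), so after positions 113, 245.
Circular molecule, 2 cuts → 2 fragments:
  114–245 → 132 bp
  246–263 then 1–113 → 18 + 113 = 131 bp
Sorted largest to smallest: 132, 131 bp.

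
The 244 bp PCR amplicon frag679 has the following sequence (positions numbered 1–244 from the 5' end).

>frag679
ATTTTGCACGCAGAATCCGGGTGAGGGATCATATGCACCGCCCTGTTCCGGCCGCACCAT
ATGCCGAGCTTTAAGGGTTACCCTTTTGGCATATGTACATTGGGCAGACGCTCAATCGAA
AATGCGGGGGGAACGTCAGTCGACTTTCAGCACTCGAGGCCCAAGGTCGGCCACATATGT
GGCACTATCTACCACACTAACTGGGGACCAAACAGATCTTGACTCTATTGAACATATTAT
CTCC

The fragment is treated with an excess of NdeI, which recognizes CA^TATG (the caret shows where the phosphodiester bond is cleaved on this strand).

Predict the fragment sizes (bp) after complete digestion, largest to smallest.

NdeI sites (CATATG) start at positions 30, 58, 90, 174.
NdeI cuts after base 2 of each site, so after positions 31, 59, 91, 175.
Linear molecule, 4 cuts → 5 fragments:
  1–31 → 31 bp
  32–59 → 28 bp
  60–91 → 32 bp
  92–175 → 84 bp
  176–244 → 69 bp
Sorted largest to smallest: 84, 69, 32, 31, 28 bp.

84, 69, 32, 31, 28 bp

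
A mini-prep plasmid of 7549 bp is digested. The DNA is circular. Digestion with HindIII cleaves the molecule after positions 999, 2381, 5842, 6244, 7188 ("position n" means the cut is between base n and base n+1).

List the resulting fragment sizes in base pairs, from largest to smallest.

3461, 1382, 1360, 944, 402 bp

Circular molecule, 5 cuts → 5 fragments:
  2381 − 999 = 1382 bp
  5842 − 2381 = 3461 bp
  6244 − 5842 = 402 bp
  7188 − 6244 = 944 bp
  wrap: 7549 − 7188 + 999 = 1360 bp
Sorted largest to smallest: 3461, 1382, 1360, 944, 402 bp.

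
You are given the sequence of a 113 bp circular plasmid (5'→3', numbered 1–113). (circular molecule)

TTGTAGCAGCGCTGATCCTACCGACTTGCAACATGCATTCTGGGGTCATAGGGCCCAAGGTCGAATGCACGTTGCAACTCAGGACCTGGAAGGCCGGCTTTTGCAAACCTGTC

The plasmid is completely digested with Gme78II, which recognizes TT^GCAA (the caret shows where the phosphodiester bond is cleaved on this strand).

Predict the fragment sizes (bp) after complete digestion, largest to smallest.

Gme78II sites (TTGCAA) start at positions 26, 72, 101.
Gme78II cuts after base 2 of each site, so after positions 27, 73, 102.
Circular molecule, 3 cuts → 3 fragments:
  28–73 → 46 bp
  74–102 → 29 bp
  103–113 then 1–27 → 11 + 27 = 38 bp
Sorted largest to smallest: 46, 38, 29 bp.

46, 38, 29 bp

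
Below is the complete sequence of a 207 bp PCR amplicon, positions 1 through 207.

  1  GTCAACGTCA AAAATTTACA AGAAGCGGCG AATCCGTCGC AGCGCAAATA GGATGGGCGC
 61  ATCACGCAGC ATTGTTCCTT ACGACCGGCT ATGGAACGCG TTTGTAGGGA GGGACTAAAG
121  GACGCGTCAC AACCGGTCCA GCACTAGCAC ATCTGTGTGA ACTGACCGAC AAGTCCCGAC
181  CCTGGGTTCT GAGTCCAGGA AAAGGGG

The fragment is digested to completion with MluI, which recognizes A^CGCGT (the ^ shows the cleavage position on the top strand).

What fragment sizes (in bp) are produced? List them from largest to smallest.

96, 85, 26 bp

MluI sites (ACGCGT) start at positions 96, 122.
MluI cuts after the first base of each site, so after positions 96, 122.
Linear molecule, 2 cuts → 3 fragments:
  1–96 → 96 bp
  97–122 → 26 bp
  123–207 → 85 bp
Sorted largest to smallest: 96, 85, 26 bp.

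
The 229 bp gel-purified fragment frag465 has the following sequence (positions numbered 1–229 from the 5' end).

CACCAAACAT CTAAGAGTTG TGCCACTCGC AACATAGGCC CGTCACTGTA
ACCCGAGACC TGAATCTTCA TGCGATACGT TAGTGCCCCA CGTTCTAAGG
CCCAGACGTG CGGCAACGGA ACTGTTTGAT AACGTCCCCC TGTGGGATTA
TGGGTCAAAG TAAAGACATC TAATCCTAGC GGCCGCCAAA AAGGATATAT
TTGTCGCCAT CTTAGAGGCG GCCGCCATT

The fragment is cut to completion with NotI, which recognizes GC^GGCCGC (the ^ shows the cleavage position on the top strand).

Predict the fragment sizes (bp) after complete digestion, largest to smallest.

NotI sites (GCGGCCGC) start at positions 179, 218.
NotI cuts after base 2 of each site, so after positions 180, 219.
Linear molecule, 2 cuts → 3 fragments:
  1–180 → 180 bp
  181–219 → 39 bp
  220–229 → 10 bp
Sorted largest to smallest: 180, 39, 10 bp.

180, 39, 10 bp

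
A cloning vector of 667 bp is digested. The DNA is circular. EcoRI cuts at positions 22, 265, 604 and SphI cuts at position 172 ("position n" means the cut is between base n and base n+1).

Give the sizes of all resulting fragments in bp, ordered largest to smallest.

Combined cut positions (sorted): 22, 172, 265, 604.
Circular molecule, 4 cuts → 4 fragments:
  172 − 22 = 150 bp
  265 − 172 = 93 bp
  604 − 265 = 339 bp
  wrap: 667 − 604 + 22 = 85 bp
Sorted largest to smallest: 339, 150, 93, 85 bp.

339, 150, 93, 85 bp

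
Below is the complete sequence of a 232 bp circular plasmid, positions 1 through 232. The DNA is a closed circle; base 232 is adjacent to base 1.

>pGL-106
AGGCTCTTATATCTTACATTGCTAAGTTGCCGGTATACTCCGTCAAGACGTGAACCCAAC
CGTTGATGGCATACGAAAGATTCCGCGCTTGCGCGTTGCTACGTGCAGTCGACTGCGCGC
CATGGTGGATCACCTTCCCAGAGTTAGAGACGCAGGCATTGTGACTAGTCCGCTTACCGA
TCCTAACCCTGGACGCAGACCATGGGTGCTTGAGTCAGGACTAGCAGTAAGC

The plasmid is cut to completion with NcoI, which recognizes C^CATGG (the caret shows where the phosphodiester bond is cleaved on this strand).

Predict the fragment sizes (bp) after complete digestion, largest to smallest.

NcoI sites (CCATGG) start at positions 120, 200.
NcoI cuts after the first base of each site, so after positions 120, 200.
Circular molecule, 2 cuts → 2 fragments:
  121–200 → 80 bp
  201–232 then 1–120 → 32 + 120 = 152 bp
Sorted largest to smallest: 152, 80 bp.

152, 80 bp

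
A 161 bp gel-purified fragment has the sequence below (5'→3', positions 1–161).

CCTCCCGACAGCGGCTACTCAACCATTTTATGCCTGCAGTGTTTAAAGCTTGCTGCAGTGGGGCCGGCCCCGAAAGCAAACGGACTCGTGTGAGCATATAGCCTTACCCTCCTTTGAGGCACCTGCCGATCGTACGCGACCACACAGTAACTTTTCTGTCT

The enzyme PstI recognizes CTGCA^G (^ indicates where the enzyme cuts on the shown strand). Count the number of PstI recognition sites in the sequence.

2

CTGCAG occurs starting at positions 34, 53.
PstI cuts at 2 sites.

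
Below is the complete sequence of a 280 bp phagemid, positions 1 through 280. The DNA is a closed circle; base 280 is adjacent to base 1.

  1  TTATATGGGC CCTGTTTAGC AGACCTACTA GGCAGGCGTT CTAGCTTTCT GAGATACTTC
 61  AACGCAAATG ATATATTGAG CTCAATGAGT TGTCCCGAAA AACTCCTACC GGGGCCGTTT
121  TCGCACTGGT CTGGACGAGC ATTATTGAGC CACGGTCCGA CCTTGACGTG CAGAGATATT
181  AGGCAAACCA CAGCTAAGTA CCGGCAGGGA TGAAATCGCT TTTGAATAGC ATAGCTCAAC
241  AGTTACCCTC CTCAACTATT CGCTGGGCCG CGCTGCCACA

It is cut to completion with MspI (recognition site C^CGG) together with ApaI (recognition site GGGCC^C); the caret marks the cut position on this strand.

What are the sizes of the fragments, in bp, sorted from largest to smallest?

98, 92, 90 bp

MspI sites (CCGG) start at positions 109, 201.
MspI cuts after the first base of each site, so after positions 109, 201.
The ApaI site (GGGCCC) starts at position 7.
ApaI cuts after base 5 of each site (before the last base), so after position 11.
Combined cut positions: 11, 109, 201.
Circular molecule, 3 cuts → 3 fragments:
  12–109 → 98 bp
  110–201 → 92 bp
  202–280 then 1–11 → 79 + 11 = 90 bp
Sorted largest to smallest: 98, 92, 90 bp.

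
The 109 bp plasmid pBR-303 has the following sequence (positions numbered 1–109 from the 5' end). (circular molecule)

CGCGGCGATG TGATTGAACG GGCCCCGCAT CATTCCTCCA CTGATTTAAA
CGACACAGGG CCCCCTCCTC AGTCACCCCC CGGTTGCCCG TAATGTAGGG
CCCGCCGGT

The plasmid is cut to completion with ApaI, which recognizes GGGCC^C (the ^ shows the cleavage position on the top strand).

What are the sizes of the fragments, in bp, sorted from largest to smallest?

40, 38, 31 bp

ApaI sites (GGGCCC) start at positions 20, 58, 98.
ApaI cuts after base 5 of each site (before the last base), so after positions 24, 62, 102.
Circular molecule, 3 cuts → 3 fragments:
  25–62 → 38 bp
  63–102 → 40 bp
  103–109 then 1–24 → 7 + 24 = 31 bp
Sorted largest to smallest: 40, 38, 31 bp.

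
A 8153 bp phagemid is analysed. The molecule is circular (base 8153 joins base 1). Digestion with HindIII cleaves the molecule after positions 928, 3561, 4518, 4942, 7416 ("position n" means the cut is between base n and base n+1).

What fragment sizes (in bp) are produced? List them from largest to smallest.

2633, 2474, 1665, 957, 424 bp

Circular molecule, 5 cuts → 5 fragments:
  3561 − 928 = 2633 bp
  4518 − 3561 = 957 bp
  4942 − 4518 = 424 bp
  7416 − 4942 = 2474 bp
  wrap: 8153 − 7416 + 928 = 1665 bp
Sorted largest to smallest: 2633, 2474, 1665, 957, 424 bp.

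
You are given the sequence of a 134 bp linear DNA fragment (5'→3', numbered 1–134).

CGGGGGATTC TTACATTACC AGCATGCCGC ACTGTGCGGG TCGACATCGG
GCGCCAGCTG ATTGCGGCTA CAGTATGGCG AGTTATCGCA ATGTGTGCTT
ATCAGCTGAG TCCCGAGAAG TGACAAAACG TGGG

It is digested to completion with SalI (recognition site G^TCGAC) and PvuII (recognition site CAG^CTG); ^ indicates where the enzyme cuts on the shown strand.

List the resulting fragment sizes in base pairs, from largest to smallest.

48, 40, 29, 17 bp

The SalI site (GTCGAC) starts at position 40.
SalI cuts after the first base of each site, so after position 40.
PvuII sites (CAGCTG) start at positions 55, 103.
PvuII cuts after base 3 of each site, so after positions 57, 105.
Combined cut positions: 40, 57, 105.
Linear molecule, 3 cuts → 4 fragments:
  1–40 → 40 bp
  41–57 → 17 bp
  58–105 → 48 bp
  106–134 → 29 bp
Sorted largest to smallest: 48, 40, 29, 17 bp.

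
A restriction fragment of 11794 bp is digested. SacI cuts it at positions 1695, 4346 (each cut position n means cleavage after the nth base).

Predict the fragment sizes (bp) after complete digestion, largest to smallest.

7448, 2651, 1695 bp

Linear molecule, 2 cuts → 3 fragments:
  1695 − 0 = 1695 bp
  4346 − 1695 = 2651 bp
  11794 − 4346 = 7448 bp
Sorted largest to smallest: 7448, 2651, 1695 bp.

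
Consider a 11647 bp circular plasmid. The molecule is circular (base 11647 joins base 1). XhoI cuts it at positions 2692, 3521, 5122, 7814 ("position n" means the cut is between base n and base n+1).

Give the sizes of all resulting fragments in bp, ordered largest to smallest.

Circular molecule, 4 cuts → 4 fragments:
  3521 − 2692 = 829 bp
  5122 − 3521 = 1601 bp
  7814 − 5122 = 2692 bp
  wrap: 11647 − 7814 + 2692 = 6525 bp
Sorted largest to smallest: 6525, 2692, 1601, 829 bp.

6525, 2692, 1601, 829 bp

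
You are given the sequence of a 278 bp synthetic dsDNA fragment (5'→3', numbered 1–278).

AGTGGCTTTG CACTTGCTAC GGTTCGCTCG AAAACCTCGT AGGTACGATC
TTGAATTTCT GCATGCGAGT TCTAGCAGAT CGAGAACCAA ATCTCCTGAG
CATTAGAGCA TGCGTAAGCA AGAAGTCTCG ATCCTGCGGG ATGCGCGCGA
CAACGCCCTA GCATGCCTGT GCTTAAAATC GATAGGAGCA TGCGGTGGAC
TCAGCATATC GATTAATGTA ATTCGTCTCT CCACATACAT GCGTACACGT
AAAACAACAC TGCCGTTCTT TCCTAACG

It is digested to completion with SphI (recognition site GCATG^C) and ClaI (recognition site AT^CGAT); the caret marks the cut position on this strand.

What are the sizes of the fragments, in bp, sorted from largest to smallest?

69, 65, 53, 47, 17, 14, 13 bp

SphI sites (GCATGC) start at positions 61, 108, 161, 188.
SphI cuts after base 5 of each site (before the last base), so after positions 65, 112, 165, 192.
ClaI sites (ATCGAT) start at positions 178, 208.
ClaI cuts after base 2 of each site, so after positions 179, 209.
Combined cut positions: 65, 112, 165, 179, 192, 209.
Linear molecule, 6 cuts → 7 fragments:
  1–65 → 65 bp
  66–112 → 47 bp
  113–165 → 53 bp
  166–179 → 14 bp
  180–192 → 13 bp
  193–209 → 17 bp
  210–278 → 69 bp
Sorted largest to smallest: 69, 65, 53, 47, 17, 14, 13 bp.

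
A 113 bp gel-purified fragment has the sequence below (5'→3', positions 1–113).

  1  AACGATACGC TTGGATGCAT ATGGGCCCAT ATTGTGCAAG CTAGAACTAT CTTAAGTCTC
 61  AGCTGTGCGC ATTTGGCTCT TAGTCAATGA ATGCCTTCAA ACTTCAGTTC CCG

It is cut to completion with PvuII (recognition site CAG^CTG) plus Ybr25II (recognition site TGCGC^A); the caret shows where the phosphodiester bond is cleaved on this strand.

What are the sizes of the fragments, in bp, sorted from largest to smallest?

The PvuII site (CAGCTG) starts at position 60.
PvuII cuts after base 3 of each site, so after position 62.
The Ybr25II site (TGCGCA) starts at position 66.
Ybr25II cuts after base 5 of each site (before the last base), so after position 70.
Combined cut positions: 62, 70.
Linear molecule, 2 cuts → 3 fragments:
  1–62 → 62 bp
  63–70 → 8 bp
  71–113 → 43 bp
Sorted largest to smallest: 62, 43, 8 bp.

62, 43, 8 bp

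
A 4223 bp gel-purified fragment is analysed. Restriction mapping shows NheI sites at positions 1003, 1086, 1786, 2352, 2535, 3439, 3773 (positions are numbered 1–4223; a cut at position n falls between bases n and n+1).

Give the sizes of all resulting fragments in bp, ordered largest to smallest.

Linear molecule, 7 cuts → 8 fragments:
  1003 − 0 = 1003 bp
  1086 − 1003 = 83 bp
  1786 − 1086 = 700 bp
  2352 − 1786 = 566 bp
  2535 − 2352 = 183 bp
  3439 − 2535 = 904 bp
  3773 − 3439 = 334 bp
  4223 − 3773 = 450 bp
Sorted largest to smallest: 1003, 904, 700, 566, 450, 334, 183, 83 bp.

1003, 904, 700, 566, 450, 334, 183, 83 bp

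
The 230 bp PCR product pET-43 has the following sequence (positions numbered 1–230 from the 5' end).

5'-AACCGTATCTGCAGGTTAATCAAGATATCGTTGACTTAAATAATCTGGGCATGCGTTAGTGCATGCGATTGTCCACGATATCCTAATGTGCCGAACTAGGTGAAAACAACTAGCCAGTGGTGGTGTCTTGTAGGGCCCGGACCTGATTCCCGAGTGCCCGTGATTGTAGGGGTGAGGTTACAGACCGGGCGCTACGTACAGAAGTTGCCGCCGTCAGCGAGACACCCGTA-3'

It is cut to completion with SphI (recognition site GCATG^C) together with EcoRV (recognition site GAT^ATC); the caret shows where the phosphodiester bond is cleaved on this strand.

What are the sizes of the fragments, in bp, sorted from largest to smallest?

SphI sites (GCATGC) start at positions 49, 61.
SphI cuts after base 5 of each site (before the last base), so after positions 53, 65.
EcoRV sites (GATATC) start at positions 24, 77.
EcoRV cuts after base 3 of each site, so after positions 26, 79.
Combined cut positions: 26, 53, 65, 79.
Linear molecule, 4 cuts → 5 fragments:
  1–26 → 26 bp
  27–53 → 27 bp
  54–65 → 12 bp
  66–79 → 14 bp
  80–230 → 151 bp
Sorted largest to smallest: 151, 27, 26, 14, 12 bp.

151, 27, 26, 14, 12 bp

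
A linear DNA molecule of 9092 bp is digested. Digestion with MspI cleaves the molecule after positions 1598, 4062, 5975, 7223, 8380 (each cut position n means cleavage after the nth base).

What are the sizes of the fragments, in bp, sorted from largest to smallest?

2464, 1913, 1598, 1248, 1157, 712 bp

Linear molecule, 5 cuts → 6 fragments:
  1598 − 0 = 1598 bp
  4062 − 1598 = 2464 bp
  5975 − 4062 = 1913 bp
  7223 − 5975 = 1248 bp
  8380 − 7223 = 1157 bp
  9092 − 8380 = 712 bp
Sorted largest to smallest: 2464, 1913, 1598, 1248, 1157, 712 bp.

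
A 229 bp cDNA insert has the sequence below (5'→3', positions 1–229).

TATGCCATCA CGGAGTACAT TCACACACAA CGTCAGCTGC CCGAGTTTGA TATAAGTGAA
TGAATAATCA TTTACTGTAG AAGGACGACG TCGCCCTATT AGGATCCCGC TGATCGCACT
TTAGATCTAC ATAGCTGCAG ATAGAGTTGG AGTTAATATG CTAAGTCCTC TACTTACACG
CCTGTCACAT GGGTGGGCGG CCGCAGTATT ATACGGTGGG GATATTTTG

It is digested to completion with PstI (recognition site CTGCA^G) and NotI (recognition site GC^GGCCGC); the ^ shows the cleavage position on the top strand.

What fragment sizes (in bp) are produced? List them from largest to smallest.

The PstI site (CTGCAG) starts at position 135.
PstI cuts after base 5 of each site (before the last base), so after position 139.
The NotI site (GCGGCCGC) starts at position 197.
NotI cuts after base 2 of each site, so after position 198.
Combined cut positions: 139, 198.
Linear molecule, 2 cuts → 3 fragments:
  1–139 → 139 bp
  140–198 → 59 bp
  199–229 → 31 bp
Sorted largest to smallest: 139, 59, 31 bp.

139, 59, 31 bp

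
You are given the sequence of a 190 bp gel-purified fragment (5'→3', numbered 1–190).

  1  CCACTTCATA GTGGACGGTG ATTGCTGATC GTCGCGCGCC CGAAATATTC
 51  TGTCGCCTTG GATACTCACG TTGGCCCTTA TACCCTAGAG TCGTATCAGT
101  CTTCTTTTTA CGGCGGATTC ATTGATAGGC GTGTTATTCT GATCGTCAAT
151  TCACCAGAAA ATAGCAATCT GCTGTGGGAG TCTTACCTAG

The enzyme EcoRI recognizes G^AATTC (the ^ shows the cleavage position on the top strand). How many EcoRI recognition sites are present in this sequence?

0

No occurrence of GAATTC is present in the sequence.
EcoRI does not cut: 0 sites.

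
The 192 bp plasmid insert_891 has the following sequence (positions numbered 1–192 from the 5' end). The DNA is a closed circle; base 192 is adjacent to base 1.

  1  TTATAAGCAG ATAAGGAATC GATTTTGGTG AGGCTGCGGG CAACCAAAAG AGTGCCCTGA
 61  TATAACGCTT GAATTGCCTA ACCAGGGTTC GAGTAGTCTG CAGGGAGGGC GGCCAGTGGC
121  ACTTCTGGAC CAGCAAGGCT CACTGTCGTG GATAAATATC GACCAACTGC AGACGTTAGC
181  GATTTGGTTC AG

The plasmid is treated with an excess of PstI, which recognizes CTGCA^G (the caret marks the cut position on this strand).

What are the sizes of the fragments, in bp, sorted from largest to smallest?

PstI sites (CTGCAG) start at positions 98, 167.
PstI cuts after base 5 of each site (before the last base), so after positions 102, 171.
Circular molecule, 2 cuts → 2 fragments:
  103–171 → 69 bp
  172–192 then 1–102 → 21 + 102 = 123 bp
Sorted largest to smallest: 123, 69 bp.

123, 69 bp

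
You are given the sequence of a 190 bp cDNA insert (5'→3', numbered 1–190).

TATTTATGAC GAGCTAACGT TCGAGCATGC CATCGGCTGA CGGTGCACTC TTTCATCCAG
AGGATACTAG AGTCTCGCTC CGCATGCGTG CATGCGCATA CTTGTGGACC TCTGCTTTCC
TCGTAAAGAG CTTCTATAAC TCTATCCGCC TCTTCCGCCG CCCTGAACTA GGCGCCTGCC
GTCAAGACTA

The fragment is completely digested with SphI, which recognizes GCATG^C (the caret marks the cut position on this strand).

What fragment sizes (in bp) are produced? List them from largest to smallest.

96, 57, 29, 8 bp

SphI sites (GCATGC) start at positions 25, 82, 90.
SphI cuts after base 5 of each site (before the last base), so after positions 29, 86, 94.
Linear molecule, 3 cuts → 4 fragments:
  1–29 → 29 bp
  30–86 → 57 bp
  87–94 → 8 bp
  95–190 → 96 bp
Sorted largest to smallest: 96, 57, 29, 8 bp.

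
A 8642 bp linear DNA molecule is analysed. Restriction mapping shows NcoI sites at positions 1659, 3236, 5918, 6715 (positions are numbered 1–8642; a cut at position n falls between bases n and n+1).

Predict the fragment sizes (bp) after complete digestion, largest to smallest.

2682, 1927, 1659, 1577, 797 bp

Linear molecule, 4 cuts → 5 fragments:
  1659 − 0 = 1659 bp
  3236 − 1659 = 1577 bp
  5918 − 3236 = 2682 bp
  6715 − 5918 = 797 bp
  8642 − 6715 = 1927 bp
Sorted largest to smallest: 2682, 1927, 1659, 1577, 797 bp.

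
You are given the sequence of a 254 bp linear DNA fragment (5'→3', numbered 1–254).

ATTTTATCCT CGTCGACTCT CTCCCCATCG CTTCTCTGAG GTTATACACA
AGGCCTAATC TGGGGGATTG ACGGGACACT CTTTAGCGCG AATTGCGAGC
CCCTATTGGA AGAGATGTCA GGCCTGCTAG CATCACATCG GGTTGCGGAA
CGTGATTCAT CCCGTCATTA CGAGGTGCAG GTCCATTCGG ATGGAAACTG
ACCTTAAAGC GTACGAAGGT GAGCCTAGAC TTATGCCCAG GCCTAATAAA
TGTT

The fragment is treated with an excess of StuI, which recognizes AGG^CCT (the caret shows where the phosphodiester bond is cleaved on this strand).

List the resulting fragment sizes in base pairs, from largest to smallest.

StuI sites (AGGCCT) start at positions 51, 120, 239.
StuI cuts after base 3 of each site, so after positions 53, 122, 241.
Linear molecule, 3 cuts → 4 fragments:
  1–53 → 53 bp
  54–122 → 69 bp
  123–241 → 119 bp
  242–254 → 13 bp
Sorted largest to smallest: 119, 69, 53, 13 bp.

119, 69, 53, 13 bp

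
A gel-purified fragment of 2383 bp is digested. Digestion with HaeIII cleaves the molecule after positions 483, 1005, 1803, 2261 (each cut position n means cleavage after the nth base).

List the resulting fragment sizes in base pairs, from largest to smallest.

798, 522, 483, 458, 122 bp

Linear molecule, 4 cuts → 5 fragments:
  483 − 0 = 483 bp
  1005 − 483 = 522 bp
  1803 − 1005 = 798 bp
  2261 − 1803 = 458 bp
  2383 − 2261 = 122 bp
Sorted largest to smallest: 798, 522, 483, 458, 122 bp.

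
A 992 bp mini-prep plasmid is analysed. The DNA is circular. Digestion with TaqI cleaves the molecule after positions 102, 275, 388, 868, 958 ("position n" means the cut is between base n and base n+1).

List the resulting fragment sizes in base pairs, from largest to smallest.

480, 173, 136, 113, 90 bp

Circular molecule, 5 cuts → 5 fragments:
  275 − 102 = 173 bp
  388 − 275 = 113 bp
  868 − 388 = 480 bp
  958 − 868 = 90 bp
  wrap: 992 − 958 + 102 = 136 bp
Sorted largest to smallest: 480, 173, 136, 113, 90 bp.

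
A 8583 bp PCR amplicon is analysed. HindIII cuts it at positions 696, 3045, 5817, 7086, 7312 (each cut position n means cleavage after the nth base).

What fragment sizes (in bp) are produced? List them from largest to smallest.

2772, 2349, 1271, 1269, 696, 226 bp

Linear molecule, 5 cuts → 6 fragments:
  696 − 0 = 696 bp
  3045 − 696 = 2349 bp
  5817 − 3045 = 2772 bp
  7086 − 5817 = 1269 bp
  7312 − 7086 = 226 bp
  8583 − 7312 = 1271 bp
Sorted largest to smallest: 2772, 2349, 1271, 1269, 696, 226 bp.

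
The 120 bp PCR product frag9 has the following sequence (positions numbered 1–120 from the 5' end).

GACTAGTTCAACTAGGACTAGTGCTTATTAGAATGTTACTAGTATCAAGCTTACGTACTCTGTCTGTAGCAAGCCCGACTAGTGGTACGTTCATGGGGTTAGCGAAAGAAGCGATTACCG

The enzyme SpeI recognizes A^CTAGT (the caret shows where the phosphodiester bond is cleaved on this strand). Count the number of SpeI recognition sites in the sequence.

ACTAGT occurs starting at positions 2, 17, 38, 78.
SpeI cuts at 4 sites.

4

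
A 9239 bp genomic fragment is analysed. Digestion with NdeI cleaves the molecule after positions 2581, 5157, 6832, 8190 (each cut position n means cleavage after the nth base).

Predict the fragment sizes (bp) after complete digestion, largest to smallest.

Linear molecule, 4 cuts → 5 fragments:
  2581 − 0 = 2581 bp
  5157 − 2581 = 2576 bp
  6832 − 5157 = 1675 bp
  8190 − 6832 = 1358 bp
  9239 − 8190 = 1049 bp
Sorted largest to smallest: 2581, 2576, 1675, 1358, 1049 bp.

2581, 2576, 1675, 1358, 1049 bp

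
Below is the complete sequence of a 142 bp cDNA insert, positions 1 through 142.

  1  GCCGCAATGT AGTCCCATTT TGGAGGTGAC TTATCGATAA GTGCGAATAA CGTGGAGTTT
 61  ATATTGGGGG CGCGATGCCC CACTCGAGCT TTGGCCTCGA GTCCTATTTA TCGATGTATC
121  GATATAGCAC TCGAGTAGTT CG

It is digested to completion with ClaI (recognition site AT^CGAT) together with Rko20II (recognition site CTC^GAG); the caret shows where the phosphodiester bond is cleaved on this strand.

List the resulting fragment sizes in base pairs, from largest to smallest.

51, 34, 13, 13, 13, 10, 8 bp

ClaI sites (ATCGAT) start at positions 33, 110, 118.
ClaI cuts after base 2 of each site, so after positions 34, 111, 119.
Rko20II sites (CTCGAG) start at positions 83, 96, 130.
Rko20II cuts after base 3 of each site, so after positions 85, 98, 132.
Combined cut positions: 34, 85, 98, 111, 119, 132.
Linear molecule, 6 cuts → 7 fragments:
  1–34 → 34 bp
  35–85 → 51 bp
  86–98 → 13 bp
  99–111 → 13 bp
  112–119 → 8 bp
  120–132 → 13 bp
  133–142 → 10 bp
Sorted largest to smallest: 51, 34, 13, 13, 13, 10, 8 bp.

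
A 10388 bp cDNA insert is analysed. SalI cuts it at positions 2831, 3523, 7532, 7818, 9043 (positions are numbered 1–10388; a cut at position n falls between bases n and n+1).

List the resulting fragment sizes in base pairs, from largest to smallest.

4009, 2831, 1345, 1225, 692, 286 bp

Linear molecule, 5 cuts → 6 fragments:
  2831 − 0 = 2831 bp
  3523 − 2831 = 692 bp
  7532 − 3523 = 4009 bp
  7818 − 7532 = 286 bp
  9043 − 7818 = 1225 bp
  10388 − 9043 = 1345 bp
Sorted largest to smallest: 4009, 2831, 1345, 1225, 692, 286 bp.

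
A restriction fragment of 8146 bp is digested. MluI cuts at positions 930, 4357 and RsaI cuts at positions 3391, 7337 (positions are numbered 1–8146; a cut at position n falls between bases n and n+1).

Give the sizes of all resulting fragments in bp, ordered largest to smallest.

Combined cut positions (sorted): 930, 3391, 4357, 7337.
Linear molecule, 4 cuts → 5 fragments:
  930 − 0 = 930 bp
  3391 − 930 = 2461 bp
  4357 − 3391 = 966 bp
  7337 − 4357 = 2980 bp
  8146 − 7337 = 809 bp
Sorted largest to smallest: 2980, 2461, 966, 930, 809 bp.

2980, 2461, 966, 930, 809 bp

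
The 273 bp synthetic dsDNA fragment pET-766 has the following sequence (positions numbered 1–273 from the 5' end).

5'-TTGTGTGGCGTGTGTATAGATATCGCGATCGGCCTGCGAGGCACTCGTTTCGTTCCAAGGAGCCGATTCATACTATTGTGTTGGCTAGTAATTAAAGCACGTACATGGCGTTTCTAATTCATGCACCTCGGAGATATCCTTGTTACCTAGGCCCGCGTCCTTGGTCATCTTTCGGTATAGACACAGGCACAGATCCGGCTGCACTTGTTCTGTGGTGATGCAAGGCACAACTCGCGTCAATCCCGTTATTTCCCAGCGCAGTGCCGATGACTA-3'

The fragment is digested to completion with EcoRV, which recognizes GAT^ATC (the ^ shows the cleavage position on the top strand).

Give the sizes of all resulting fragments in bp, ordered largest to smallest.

138, 114, 21 bp

EcoRV sites (GATATC) start at positions 19, 133.
EcoRV cuts after base 3 of each site, so after positions 21, 135.
Linear molecule, 2 cuts → 3 fragments:
  1–21 → 21 bp
  22–135 → 114 bp
  136–273 → 138 bp
Sorted largest to smallest: 138, 114, 21 bp.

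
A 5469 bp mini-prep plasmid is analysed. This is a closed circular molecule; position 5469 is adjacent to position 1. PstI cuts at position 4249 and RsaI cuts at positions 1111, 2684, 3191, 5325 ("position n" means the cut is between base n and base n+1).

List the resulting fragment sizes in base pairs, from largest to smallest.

1573, 1255, 1076, 1058, 507 bp

Combined cut positions (sorted): 1111, 2684, 3191, 4249, 5325.
Circular molecule, 5 cuts → 5 fragments:
  2684 − 1111 = 1573 bp
  3191 − 2684 = 507 bp
  4249 − 3191 = 1058 bp
  5325 − 4249 = 1076 bp
  wrap: 5469 − 5325 + 1111 = 1255 bp
Sorted largest to smallest: 1573, 1255, 1076, 1058, 507 bp.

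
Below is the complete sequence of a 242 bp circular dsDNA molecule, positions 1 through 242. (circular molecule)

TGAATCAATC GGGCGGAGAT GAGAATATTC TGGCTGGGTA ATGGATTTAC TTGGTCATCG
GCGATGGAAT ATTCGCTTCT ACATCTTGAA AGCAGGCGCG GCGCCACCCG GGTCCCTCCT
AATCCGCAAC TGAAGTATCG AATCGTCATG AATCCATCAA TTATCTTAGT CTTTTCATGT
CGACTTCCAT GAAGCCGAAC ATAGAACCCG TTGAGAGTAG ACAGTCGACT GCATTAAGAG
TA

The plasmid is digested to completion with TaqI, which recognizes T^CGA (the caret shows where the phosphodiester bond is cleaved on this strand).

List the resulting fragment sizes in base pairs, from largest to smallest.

TaqI sites (TCGA) start at positions 138, 180, 225.
TaqI cuts after the first base of each site, so after positions 138, 180, 225.
Circular molecule, 3 cuts → 3 fragments:
  139–180 → 42 bp
  181–225 → 45 bp
  226–242 then 1–138 → 17 + 138 = 155 bp
Sorted largest to smallest: 155, 45, 42 bp.

155, 45, 42 bp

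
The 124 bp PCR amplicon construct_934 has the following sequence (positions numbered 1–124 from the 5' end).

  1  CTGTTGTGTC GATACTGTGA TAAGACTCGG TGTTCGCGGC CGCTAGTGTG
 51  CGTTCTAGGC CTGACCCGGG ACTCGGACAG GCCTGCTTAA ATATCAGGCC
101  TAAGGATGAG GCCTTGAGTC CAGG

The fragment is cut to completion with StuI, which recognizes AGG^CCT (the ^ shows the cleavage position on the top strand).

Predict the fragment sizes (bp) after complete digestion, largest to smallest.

59, 22, 17, 13, 13 bp

StuI sites (AGGCCT) start at positions 57, 79, 96, 109.
StuI cuts after base 3 of each site, so after positions 59, 81, 98, 111.
Linear molecule, 4 cuts → 5 fragments:
  1–59 → 59 bp
  60–81 → 22 bp
  82–98 → 17 bp
  99–111 → 13 bp
  112–124 → 13 bp
Sorted largest to smallest: 59, 22, 17, 13, 13 bp.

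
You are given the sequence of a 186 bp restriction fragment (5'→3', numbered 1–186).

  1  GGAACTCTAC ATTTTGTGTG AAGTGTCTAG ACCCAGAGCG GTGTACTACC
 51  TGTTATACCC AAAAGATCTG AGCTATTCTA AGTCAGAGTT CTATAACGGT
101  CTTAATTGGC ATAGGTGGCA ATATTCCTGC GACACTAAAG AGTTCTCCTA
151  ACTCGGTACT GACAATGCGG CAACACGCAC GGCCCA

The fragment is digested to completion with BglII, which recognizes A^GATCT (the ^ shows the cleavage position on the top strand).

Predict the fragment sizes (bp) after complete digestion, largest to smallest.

122, 64 bp

The BglII site (AGATCT) starts at position 64.
BglII cuts after the first base of each site, so after position 64.
Linear molecule, 1 cut → 2 fragments:
  1–64 → 64 bp
  65–186 → 122 bp
Sorted largest to smallest: 122, 64 bp.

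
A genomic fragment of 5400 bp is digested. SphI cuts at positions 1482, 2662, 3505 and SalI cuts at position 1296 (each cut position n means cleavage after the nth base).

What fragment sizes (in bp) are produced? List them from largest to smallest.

Combined cut positions (sorted): 1296, 1482, 2662, 3505.
Linear molecule, 4 cuts → 5 fragments:
  1296 − 0 = 1296 bp
  1482 − 1296 = 186 bp
  2662 − 1482 = 1180 bp
  3505 − 2662 = 843 bp
  5400 − 3505 = 1895 bp
Sorted largest to smallest: 1895, 1296, 1180, 843, 186 bp.

1895, 1296, 1180, 843, 186 bp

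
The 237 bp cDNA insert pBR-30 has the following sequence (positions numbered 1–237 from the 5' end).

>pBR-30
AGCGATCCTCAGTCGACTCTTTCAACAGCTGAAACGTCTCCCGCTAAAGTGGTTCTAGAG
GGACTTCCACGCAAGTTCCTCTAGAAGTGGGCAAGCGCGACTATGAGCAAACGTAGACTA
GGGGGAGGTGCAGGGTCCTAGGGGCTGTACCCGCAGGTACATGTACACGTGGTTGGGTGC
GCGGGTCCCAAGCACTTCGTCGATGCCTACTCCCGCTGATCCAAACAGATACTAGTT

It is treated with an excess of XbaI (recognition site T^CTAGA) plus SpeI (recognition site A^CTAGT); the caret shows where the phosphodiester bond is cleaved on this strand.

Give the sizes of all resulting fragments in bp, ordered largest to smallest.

151, 54, 26, 6 bp

XbaI sites (TCTAGA) start at positions 54, 80.
XbaI cuts after the first base of each site, so after positions 54, 80.
The SpeI site (ACTAGT) starts at position 231.
SpeI cuts after the first base of each site, so after position 231.
Combined cut positions: 54, 80, 231.
Linear molecule, 3 cuts → 4 fragments:
  1–54 → 54 bp
  55–80 → 26 bp
  81–231 → 151 bp
  232–237 → 6 bp
Sorted largest to smallest: 151, 54, 26, 6 bp.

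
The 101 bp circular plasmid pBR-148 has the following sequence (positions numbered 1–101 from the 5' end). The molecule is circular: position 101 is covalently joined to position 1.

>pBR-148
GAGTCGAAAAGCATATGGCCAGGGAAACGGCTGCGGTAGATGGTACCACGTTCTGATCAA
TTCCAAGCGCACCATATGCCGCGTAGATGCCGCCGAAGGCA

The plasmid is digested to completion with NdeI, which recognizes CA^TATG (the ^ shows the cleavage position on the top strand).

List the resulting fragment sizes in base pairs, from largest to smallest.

NdeI sites (CATATG) start at positions 12, 73.
NdeI cuts after base 2 of each site, so after positions 13, 74.
Circular molecule, 2 cuts → 2 fragments:
  14–74 → 61 bp
  75–101 then 1–13 → 27 + 13 = 40 bp
Sorted largest to smallest: 61, 40 bp.

61, 40 bp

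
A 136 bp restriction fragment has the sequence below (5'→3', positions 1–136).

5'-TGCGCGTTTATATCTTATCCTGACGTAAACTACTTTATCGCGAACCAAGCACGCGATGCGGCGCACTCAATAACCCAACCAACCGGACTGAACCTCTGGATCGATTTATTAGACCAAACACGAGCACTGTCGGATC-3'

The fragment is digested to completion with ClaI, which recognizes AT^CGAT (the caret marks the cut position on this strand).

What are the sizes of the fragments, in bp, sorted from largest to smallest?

The ClaI site (ATCGAT) starts at position 100.
ClaI cuts after base 2 of each site, so after position 101.
Linear molecule, 1 cut → 2 fragments:
  1–101 → 101 bp
  102–136 → 35 bp
Sorted largest to smallest: 101, 35 bp.

101, 35 bp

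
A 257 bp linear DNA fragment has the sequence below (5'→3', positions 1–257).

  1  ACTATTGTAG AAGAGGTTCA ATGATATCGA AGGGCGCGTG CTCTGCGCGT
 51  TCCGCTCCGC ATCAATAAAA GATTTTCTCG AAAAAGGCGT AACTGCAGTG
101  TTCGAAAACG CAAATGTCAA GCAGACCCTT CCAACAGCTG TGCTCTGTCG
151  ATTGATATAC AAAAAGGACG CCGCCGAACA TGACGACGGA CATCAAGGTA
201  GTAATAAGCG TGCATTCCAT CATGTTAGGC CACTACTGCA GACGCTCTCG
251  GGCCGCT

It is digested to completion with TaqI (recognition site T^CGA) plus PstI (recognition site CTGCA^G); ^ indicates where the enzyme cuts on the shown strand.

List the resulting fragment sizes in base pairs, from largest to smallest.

TaqI sites (TCGA) start at positions 27, 78, 102, 148.
TaqI cuts after the first base of each site, so after positions 27, 78, 102, 148.
PstI sites (CTGCAG) start at positions 93, 236.
PstI cuts after base 5 of each site (before the last base), so after positions 97, 240.
Combined cut positions: 27, 78, 97, 102, 148, 240.
Linear molecule, 6 cuts → 7 fragments:
  1–27 → 27 bp
  28–78 → 51 bp
  79–97 → 19 bp
  98–102 → 5 bp
  103–148 → 46 bp
  149–240 → 92 bp
  241–257 → 17 bp
Sorted largest to smallest: 92, 51, 46, 27, 19, 17, 5 bp.

92, 51, 46, 27, 19, 17, 5 bp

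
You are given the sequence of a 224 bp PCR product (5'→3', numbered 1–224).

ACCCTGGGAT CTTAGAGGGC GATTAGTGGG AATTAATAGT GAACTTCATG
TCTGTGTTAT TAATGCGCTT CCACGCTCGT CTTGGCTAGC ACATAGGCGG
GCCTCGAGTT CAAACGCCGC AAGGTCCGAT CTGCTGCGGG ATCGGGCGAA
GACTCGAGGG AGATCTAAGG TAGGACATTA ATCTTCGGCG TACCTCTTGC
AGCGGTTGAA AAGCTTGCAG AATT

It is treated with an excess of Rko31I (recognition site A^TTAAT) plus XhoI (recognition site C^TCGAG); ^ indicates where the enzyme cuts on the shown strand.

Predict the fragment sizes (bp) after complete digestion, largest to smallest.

50, 47, 44, 32, 27, 24 bp

Rko31I sites (ATTAAT) start at positions 32, 59, 177.
Rko31I cuts after the first base of each site, so after positions 32, 59, 177.
XhoI sites (CTCGAG) start at positions 103, 153.
XhoI cuts after the first base of each site, so after positions 103, 153.
Combined cut positions: 32, 59, 103, 153, 177.
Linear molecule, 5 cuts → 6 fragments:
  1–32 → 32 bp
  33–59 → 27 bp
  60–103 → 44 bp
  104–153 → 50 bp
  154–177 → 24 bp
  178–224 → 47 bp
Sorted largest to smallest: 50, 47, 44, 32, 27, 24 bp.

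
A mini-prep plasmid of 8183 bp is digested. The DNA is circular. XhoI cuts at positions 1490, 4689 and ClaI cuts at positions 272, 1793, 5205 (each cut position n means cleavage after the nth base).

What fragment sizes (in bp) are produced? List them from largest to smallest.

3250, 2896, 1218, 516, 303 bp

Combined cut positions (sorted): 272, 1490, 1793, 4689, 5205.
Circular molecule, 5 cuts → 5 fragments:
  1490 − 272 = 1218 bp
  1793 − 1490 = 303 bp
  4689 − 1793 = 2896 bp
  5205 − 4689 = 516 bp
  wrap: 8183 − 5205 + 272 = 3250 bp
Sorted largest to smallest: 3250, 2896, 1218, 516, 303 bp.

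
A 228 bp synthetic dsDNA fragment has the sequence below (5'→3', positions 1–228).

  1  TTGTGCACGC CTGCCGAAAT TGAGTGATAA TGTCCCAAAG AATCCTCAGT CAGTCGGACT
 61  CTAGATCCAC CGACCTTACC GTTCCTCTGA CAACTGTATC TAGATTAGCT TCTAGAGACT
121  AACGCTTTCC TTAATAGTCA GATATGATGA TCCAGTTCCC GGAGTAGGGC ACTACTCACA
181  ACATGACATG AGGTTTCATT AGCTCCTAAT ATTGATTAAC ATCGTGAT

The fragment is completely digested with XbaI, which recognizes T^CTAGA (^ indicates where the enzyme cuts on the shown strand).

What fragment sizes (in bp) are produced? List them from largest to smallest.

117, 60, 39, 12 bp

XbaI sites (TCTAGA) start at positions 60, 99, 111.
XbaI cuts after the first base of each site, so after positions 60, 99, 111.
Linear molecule, 3 cuts → 4 fragments:
  1–60 → 60 bp
  61–99 → 39 bp
  100–111 → 12 bp
  112–228 → 117 bp
Sorted largest to smallest: 117, 60, 39, 12 bp.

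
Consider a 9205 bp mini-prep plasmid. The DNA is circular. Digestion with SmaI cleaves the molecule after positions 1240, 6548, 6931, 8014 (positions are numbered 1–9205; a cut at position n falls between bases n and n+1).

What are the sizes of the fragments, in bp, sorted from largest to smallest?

5308, 2431, 1083, 383 bp

Circular molecule, 4 cuts → 4 fragments:
  6548 − 1240 = 5308 bp
  6931 − 6548 = 383 bp
  8014 − 6931 = 1083 bp
  wrap: 9205 − 8014 + 1240 = 2431 bp
Sorted largest to smallest: 5308, 2431, 1083, 383 bp.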